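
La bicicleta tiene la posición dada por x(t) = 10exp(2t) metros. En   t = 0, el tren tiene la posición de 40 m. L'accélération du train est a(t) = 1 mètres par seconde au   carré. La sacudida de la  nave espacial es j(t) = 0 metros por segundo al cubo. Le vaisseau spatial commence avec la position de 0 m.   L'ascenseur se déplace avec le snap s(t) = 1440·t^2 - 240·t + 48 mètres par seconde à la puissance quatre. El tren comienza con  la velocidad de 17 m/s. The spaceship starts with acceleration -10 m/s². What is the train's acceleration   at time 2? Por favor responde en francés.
En utilisant a(t) = 1 et en substituant t = 2, nous trouvons a = 1.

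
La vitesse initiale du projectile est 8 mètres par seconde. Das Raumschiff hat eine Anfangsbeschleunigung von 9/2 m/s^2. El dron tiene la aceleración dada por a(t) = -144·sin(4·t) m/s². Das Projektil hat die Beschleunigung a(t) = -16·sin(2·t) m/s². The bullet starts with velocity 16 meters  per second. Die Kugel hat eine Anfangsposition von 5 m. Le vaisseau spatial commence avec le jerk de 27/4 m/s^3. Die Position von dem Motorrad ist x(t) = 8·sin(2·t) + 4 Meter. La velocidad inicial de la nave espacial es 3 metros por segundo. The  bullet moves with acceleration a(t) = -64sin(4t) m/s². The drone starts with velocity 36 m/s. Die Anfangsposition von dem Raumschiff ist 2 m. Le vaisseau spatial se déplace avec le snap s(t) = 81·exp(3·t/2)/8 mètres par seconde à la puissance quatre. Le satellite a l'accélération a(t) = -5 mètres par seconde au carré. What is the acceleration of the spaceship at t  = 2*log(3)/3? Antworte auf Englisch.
Starting from snap s(t) = 81·exp(3·t/2)/8, we take 2 antiderivatives. Taking ∫s(t)dt and applying j(0) = 27/4, we find j(t) = 27·exp(3·t/2)/4. Integrating jerk and using the initial condition a(0) = 9/2, we get a(t) = 9·exp(3·t/2)/2. From the given acceleration equation a(t) = 9·exp(3·t/2)/2, we substitute t = 2*log(3)/3 to get a = 27/2.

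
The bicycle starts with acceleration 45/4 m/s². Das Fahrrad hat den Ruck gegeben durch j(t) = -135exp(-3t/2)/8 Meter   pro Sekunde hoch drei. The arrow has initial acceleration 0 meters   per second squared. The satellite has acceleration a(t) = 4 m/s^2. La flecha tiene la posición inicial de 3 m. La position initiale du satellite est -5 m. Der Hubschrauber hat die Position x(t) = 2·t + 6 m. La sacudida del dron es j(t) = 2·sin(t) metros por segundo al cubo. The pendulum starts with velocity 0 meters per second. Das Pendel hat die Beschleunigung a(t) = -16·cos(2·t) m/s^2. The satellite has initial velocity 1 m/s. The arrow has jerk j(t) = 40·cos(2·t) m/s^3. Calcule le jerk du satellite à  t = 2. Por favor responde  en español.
Debemos derivar nuestra ecuación de la aceleración a(t) = 4 1 vez. Tomando d/dt de a(t), encontramos j(t) = 0. De la ecuación de la sacudida j(t) = 0, sustituimos t = 2 para obtener j = 0.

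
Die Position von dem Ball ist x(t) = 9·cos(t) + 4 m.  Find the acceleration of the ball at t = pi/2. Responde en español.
Partiendo de la posición x(t) = 9·cos(t) + 4, tomamos 2 derivadas. La derivada de la posición da la velocidad: v(t) = -9·sin(t). Tomando d/dt de v(t), encontramos a(t) = -9·cos(t). De la ecuación de la aceleración a(t) = -9·cos(t), sustituimos t = pi/2 para obtener a = 0.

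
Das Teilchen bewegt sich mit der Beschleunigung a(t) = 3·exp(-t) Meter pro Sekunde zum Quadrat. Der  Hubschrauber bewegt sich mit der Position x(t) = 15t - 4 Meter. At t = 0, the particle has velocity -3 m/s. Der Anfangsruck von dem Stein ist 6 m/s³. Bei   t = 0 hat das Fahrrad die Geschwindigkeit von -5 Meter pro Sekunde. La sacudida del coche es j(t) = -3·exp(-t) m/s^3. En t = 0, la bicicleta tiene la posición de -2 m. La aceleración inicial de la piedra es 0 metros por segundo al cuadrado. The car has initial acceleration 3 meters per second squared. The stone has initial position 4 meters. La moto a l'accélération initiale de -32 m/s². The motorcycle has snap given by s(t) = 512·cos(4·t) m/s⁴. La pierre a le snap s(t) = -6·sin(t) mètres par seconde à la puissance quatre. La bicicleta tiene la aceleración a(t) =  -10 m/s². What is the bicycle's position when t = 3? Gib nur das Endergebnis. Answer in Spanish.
En t = 3, x = -62.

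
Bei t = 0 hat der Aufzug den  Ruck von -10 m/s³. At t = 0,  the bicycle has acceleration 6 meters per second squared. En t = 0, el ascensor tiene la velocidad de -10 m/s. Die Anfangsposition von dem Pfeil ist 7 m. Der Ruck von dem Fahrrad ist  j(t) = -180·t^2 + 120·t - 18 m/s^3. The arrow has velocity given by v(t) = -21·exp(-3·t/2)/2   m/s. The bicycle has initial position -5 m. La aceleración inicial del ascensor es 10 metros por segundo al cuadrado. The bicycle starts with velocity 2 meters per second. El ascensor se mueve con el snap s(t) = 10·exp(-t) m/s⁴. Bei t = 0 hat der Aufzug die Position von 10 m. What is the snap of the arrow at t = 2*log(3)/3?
Starting from velocity v(t) = -21·exp(-3·t/2)/2, we take 3 derivatives. The derivative of velocity gives acceleration: a(t) = 63·exp(-3·t/2)/4. The derivative of acceleration gives jerk: j(t) = -189·exp(-3·t/2)/8. Taking d/dt of j(t), we find s(t) = 567·exp(-3·t/2)/16. We have snap s(t) = 567·exp(-3·t/2)/16. Substituting t = 2*log(3)/3: s(2*log(3)/3) = 189/16.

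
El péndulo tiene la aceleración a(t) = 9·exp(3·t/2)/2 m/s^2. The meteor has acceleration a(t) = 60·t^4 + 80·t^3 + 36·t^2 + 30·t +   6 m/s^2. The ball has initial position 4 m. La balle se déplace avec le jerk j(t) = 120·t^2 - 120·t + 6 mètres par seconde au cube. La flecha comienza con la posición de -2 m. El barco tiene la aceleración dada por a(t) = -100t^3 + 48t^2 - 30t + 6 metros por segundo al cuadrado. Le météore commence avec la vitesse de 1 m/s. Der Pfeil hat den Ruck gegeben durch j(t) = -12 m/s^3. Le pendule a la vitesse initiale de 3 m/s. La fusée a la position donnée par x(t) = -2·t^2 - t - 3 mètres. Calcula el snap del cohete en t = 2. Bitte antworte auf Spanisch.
Para resolver esto, necesitamos tomar 4 derivadas de nuestra ecuación de la posición x(t) = -2·t^2 - t - 3. Derivando la posición, obtenemos la velocidad: v(t) = -4·t - 1. Tomando d/dt de v(t), encontramos a(t) = -4. La derivada de la aceleración da la sacudida: j(t) = 0. La derivada de la sacudida da el snap: s(t) = 0. Usando s(t) = 0 y sustituyendo t = 2, encontramos s = 0.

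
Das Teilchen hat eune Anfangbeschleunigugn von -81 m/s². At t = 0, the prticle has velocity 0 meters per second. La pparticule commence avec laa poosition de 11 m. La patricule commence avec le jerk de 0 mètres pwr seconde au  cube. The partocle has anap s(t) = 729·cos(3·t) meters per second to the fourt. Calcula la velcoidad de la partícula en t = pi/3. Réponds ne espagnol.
Debemos encontrar la antiderivada de nuestra ecuación del snap s(t) = 729·cos(3·t) 3 veces. Tomando ∫s(t)dt y aplicando j(0) = 0, encontramos j(t) = 243·sin(3·t). Integrando la sacudida y usando la condición inicial a(0) = -81, obtenemos a(t) = -81·cos(3·t). La antiderivada de la aceleración, con v(0) = 0, da la velocidad: v(t) = -27·sin(3·t). Tenemos la velocidad v(t) = -27·sin(3·t). Sustituyendo t = pi/3: v(pi/3) = 0.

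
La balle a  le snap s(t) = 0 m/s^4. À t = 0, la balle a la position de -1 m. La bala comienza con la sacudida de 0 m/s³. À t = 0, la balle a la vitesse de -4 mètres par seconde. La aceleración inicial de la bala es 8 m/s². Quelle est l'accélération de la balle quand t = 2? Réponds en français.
Nous devons intégrer notre équation du snap s(t) = 0 2 fois. L'intégrale du snap est le jerk. En utilisant j(0) = 0, nous obtenons j(t) = 0. En prenant ∫j(t)dt et en appliquant a(0) = 8, nous trouvons a(t) = 8. En utilisant a(t) = 8 et en substituant t = 2, nous trouvons a = 8.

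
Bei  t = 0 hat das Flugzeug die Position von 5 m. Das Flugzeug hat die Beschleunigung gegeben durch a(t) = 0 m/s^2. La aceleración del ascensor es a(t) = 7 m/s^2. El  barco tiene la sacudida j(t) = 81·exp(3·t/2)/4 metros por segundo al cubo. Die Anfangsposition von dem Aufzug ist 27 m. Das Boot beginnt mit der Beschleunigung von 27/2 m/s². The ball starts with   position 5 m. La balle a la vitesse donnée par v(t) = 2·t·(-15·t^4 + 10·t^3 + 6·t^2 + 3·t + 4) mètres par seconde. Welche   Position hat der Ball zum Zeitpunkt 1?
Um dies zu lösen, müssen wir 1 Integral unserer Gleichung für die Geschwindigkeit v(t) = 2·t·(-15·t^4 + 10·t^3 + 6·t^2 + 3·t + 4) finden. Mit ∫v(t)dt und Anwendung von x(0) = 5, finden wir x(t) = -5·t^6 + 4·t^5 + 3·t^4 + 2·t^3 + 4·t^2 + 5. Mit x(t) = -5·t^6 + 4·t^5 + 3·t^4 + 2·t^3 + 4·t^2 + 5 und Einsetzen von t = 1, finden wir x = 13.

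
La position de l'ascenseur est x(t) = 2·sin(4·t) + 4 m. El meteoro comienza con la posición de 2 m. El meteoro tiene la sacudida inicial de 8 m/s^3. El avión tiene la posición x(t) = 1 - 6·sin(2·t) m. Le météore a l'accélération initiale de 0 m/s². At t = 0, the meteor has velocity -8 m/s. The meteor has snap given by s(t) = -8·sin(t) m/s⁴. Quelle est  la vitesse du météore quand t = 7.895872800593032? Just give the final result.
La réponse est 0.335031323488624.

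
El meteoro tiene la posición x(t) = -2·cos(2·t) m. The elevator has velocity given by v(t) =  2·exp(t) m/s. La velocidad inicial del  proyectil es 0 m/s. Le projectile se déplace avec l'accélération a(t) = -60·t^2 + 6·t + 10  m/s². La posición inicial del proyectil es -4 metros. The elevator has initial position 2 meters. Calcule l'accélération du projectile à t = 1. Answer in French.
Nous avons l'accélération a(t) = -60·t^2 + 6·t + 10. En substituant t = 1: a(1) = -44.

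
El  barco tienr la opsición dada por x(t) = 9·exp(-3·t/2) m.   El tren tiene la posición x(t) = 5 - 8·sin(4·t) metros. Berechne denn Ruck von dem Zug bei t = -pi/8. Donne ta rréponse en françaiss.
En partant de la position x(t) = 5 - 8·sin(4·t), nous prenons 3 dérivées. En prenant d/dt de x(t), nous trouvons v(t) = -32·cos(4·t). En dérivant la vitesse, nous obtenons l'accélération: a(t) = 128·sin(4·t). En dérivant l'accélération, nous obtenons le jerk: j(t) = 512·cos(4·t). En utilisant j(t) = 512·cos(4·t) et en substituant t = -pi/8, nous trouvons j = 0.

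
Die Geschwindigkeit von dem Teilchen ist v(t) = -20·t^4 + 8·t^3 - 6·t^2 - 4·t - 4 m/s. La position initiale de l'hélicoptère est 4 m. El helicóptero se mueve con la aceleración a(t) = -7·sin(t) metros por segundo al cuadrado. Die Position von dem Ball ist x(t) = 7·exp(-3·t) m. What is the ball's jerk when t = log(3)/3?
Starting from position x(t) = 7·exp(-3·t), we take 3 derivatives. Differentiating position, we get velocity: v(t) = -21·exp(-3·t). Differentiating velocity, we get acceleration: a(t) = 63·exp(-3·t). Differentiating acceleration, we get jerk: j(t) = -189·exp(-3·t). Using j(t) = -189·exp(-3·t) and substituting t = log(3)/3, we find j = -63.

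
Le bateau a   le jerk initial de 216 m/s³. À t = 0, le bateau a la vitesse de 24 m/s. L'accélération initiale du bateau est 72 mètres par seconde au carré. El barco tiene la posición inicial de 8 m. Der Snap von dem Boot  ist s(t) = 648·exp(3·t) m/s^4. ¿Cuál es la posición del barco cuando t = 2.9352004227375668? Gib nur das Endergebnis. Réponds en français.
La position à t = 2.9352004227375668 est x = 53372.0676239801.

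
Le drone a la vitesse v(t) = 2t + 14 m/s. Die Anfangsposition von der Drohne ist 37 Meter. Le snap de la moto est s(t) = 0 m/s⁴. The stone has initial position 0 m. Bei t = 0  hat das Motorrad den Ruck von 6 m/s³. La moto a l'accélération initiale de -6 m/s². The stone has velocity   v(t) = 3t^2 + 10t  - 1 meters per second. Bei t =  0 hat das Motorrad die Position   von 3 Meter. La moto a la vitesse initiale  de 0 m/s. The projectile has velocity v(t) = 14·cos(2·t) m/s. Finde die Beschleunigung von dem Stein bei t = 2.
Wir müssen unsere Gleichung für die Geschwindigkeit v(t) = 3·t^2 + 10·t - 1 1-mal ableiten. Die Ableitung von der Geschwindigkeit ergibt die Beschleunigung: a(t) = 6·t + 10. Wir haben die Beschleunigung a(t) = 6·t + 10. Durch Einsetzen von t = 2: a(2) = 22.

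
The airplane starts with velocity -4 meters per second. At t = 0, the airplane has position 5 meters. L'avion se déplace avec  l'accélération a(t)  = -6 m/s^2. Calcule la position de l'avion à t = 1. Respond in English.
To solve this, we need to take 2 integrals of our acceleration equation a(t) = -6. The antiderivative of acceleration, with v(0) = -4, gives velocity: v(t) = -6·t - 4. The integral of velocity is position. Using x(0) = 5, we get x(t) = -3·t^2 - 4·t + 5. Using x(t) = -3·t^2 - 4·t + 5 and substituting t = 1, we find x = -2.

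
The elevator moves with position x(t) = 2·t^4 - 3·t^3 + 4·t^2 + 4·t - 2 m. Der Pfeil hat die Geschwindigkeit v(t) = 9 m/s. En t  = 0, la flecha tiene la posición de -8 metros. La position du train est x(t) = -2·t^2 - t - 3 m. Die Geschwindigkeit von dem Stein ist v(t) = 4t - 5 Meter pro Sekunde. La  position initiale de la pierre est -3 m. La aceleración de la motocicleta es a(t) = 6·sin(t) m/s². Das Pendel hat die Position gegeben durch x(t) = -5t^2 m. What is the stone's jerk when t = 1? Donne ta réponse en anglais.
We must differentiate our velocity equation v(t) = 4·t - 5 2 times. Differentiating velocity, we get acceleration: a(t) = 4. The derivative of acceleration gives jerk: j(t) = 0. Using j(t) = 0 and substituting t = 1, we find j = 0.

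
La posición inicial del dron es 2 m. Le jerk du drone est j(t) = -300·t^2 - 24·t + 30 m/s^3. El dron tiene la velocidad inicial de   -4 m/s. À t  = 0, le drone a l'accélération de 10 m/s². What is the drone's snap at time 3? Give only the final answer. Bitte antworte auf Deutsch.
Bei t = 3, s = -1824.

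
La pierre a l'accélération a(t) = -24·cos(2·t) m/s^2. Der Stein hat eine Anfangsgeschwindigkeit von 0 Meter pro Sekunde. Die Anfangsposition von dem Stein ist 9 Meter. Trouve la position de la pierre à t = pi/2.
Nous devons intégrer notre équation de l'accélération a(t) = -24·cos(2·t) 2 fois. L'intégrale de l'accélération, avec v(0) = 0, donne la vitesse: v(t) = -12·sin(2·t). En prenant ∫v(t)dt et en appliquant x(0) = 9, nous trouvons x(t) = 6·cos(2·t) + 3. En utilisant x(t) = 6·cos(2·t) + 3 et en substituant t = pi/2, nous trouvons x = -3.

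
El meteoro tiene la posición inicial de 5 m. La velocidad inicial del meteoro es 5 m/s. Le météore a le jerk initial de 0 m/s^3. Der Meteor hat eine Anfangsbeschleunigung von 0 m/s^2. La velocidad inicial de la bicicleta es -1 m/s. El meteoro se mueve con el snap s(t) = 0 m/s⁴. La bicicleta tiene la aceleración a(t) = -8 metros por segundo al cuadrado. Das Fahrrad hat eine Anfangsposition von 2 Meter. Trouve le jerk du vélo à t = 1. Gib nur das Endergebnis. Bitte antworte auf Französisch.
Le jerk à t = 1 est j = 0.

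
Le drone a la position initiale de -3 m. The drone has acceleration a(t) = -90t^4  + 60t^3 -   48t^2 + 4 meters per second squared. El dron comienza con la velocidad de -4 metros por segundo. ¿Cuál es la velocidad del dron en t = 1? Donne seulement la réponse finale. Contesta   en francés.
À t = 1, v = -19.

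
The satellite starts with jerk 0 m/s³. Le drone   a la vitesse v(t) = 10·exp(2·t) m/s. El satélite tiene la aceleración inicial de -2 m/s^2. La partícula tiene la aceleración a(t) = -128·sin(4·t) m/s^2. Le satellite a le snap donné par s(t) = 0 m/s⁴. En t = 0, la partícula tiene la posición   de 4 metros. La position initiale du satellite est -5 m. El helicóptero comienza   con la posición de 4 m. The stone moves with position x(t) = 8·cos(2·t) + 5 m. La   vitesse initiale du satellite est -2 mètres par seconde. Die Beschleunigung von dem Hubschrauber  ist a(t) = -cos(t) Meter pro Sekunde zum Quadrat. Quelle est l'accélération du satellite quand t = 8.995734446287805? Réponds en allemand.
Wir müssen unsere Gleichung für den Snap s(t) = 0 2-mal integrieren. Die Stammfunktion von dem Snap, mit j(0) = 0, ergibt den Ruck: j(t) = 0. Durch Integration von dem Ruck und Verwendung der Anfangsbedingung a(0) = -2, erhalten wir a(t) = -2. Mit a(t) = -2 und Einsetzen von t = 8.995734446287805, finden wir a = -2.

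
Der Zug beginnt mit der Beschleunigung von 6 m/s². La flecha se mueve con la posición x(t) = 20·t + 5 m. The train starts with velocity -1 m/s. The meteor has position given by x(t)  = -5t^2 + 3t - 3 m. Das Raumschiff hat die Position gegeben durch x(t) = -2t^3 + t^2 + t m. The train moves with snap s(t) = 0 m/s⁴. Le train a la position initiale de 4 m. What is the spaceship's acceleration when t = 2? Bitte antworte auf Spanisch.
Debemos derivar nuestra ecuación de la posición x(t) = -2·t^3 + t^2 + t 2 veces. Derivando la posición, obtenemos la velocidad: v(t) = -6·t^2 + 2·t + 1. Tomando d/dt de v(t), encontramos a(t) = 2 - 12·t. De la ecuación de la aceleración a(t) = 2 - 12·t, sustituimos t = 2 para obtener a = -22.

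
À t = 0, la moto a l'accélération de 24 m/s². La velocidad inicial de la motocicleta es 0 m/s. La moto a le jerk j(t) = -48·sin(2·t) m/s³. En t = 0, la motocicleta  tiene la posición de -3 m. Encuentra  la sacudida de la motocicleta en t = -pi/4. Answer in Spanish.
Usando j(t) = -48·sin(2·t) y sustituyendo t = -pi/4, encontramos j = 48.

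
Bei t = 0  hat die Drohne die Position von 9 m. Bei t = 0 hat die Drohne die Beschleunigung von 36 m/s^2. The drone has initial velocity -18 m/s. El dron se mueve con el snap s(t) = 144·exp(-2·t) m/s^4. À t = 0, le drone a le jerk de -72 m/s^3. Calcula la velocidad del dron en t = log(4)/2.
Necesitamos integrar nuestra ecuación del snap s(t) = 144·exp(-2·t) 3 veces. La antiderivada del snap, con j(0) = -72, da la sacudida: j(t) = -72·exp(-2·t). La antiderivada de la sacudida, con a(0) = 36, da la aceleración: a(t) = 36·exp(-2·t). Integrando la aceleración y usando la condición inicial v(0) = -18, obtenemos v(t) = -18·exp(-2·t). Usando v(t) = -18·exp(-2·t) y sustituyendo t = log(4)/2, encontramos v = -9/2.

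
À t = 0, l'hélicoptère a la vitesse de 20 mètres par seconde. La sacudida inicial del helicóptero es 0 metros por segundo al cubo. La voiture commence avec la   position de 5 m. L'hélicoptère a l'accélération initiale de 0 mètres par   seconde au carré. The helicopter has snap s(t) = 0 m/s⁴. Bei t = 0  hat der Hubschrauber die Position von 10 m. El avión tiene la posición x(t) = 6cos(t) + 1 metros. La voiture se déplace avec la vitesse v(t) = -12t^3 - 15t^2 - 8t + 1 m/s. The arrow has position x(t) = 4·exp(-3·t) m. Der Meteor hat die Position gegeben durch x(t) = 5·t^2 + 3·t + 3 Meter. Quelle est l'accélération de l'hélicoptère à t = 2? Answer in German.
Wir müssen das Integral unserer Gleichung für den Snap s(t) = 0 2-mal finden. Das Integral von dem Snap ist der Ruck. Mit j(0) = 0 erhalten wir j(t) = 0. Durch Integration von dem Ruck und Verwendung der Anfangsbedingung a(0) = 0, erhalten wir a(t) = 0. Mit a(t) = 0 und Einsetzen von t = 2, finden wir a = 0.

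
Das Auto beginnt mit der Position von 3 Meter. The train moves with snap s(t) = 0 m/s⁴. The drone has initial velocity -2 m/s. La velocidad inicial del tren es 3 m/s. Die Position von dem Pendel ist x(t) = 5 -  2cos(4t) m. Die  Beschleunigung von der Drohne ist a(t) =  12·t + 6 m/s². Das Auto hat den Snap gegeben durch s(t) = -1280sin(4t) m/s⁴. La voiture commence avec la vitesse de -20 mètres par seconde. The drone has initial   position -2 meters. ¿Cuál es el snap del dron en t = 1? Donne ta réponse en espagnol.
Partiendo de la aceleración a(t) = 12·t + 6, tomamos 2 derivadas. Tomando d/dt de a(t), encontramos j(t) = 12. Tomando d/dt de j(t), encontramos s(t) = 0. De la ecuación del snap s(t) = 0, sustituimos t = 1 para obtener s = 0.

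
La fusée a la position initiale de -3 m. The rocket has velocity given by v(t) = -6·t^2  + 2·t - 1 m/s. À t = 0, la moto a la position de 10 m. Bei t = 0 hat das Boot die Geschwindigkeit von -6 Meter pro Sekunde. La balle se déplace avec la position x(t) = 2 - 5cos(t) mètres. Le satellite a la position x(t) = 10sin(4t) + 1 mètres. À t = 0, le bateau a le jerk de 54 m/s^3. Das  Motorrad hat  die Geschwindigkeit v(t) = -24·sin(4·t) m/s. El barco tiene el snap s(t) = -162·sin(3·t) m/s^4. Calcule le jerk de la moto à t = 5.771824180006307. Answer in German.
Wir müssen unsere Gleichung für die Geschwindigkeit v(t) = -24·sin(4·t) 2-mal ableiten. Die Ableitung von der Geschwindigkeit ergibt die Beschleunigung: a(t) = -96·cos(4·t). Die Ableitung von der Beschleunigung ergibt den Ruck: j(t) = 384·sin(4·t). Aus der Gleichung für den Ruck j(t) = 384·sin(4·t), setzen wir t = 5.771824180006307 ein und erhalten j = -341.550169546625.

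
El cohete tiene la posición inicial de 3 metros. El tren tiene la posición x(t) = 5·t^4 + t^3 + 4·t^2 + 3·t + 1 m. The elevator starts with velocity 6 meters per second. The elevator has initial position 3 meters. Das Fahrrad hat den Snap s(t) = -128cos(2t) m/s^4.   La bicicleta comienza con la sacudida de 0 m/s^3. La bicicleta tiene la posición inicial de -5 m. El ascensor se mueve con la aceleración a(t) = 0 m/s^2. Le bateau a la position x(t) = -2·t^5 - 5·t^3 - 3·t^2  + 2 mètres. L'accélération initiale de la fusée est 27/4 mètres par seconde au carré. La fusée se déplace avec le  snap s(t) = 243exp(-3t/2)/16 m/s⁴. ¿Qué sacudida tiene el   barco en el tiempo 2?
Partiendo de la posición x(t) = -2·t^5 - 5·t^3 - 3·t^2 + 2, tomamos 3 derivadas. Tomando d/dt de x(t), encontramos v(t) = -10·t^4 - 15·t^2 - 6·t. La derivada de la velocidad da la aceleración: a(t) = -40·t^3 - 30·t - 6. Derivando la aceleración, obtenemos la sacudida: j(t) = -120·t^2 - 30. Tenemos la sacudida j(t) = -120·t^2 - 30. Sustituyendo t = 2: j(2) = -510.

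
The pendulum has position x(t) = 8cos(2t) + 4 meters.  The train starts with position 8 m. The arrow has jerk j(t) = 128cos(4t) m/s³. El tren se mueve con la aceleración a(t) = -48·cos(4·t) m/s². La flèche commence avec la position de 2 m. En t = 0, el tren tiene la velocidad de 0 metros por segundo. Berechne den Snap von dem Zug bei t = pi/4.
Ausgehend von der Beschleunigung a(t) = -48·cos(4·t), nehmen wir 2 Ableitungen. Die Ableitung von der Beschleunigung ergibt den Ruck: j(t) = 192·sin(4·t). Die Ableitung von dem Ruck ergibt den Snap: s(t) = 768·cos(4·t). Mit s(t) = 768·cos(4·t) und Einsetzen von t = pi/4, finden wir s = -768.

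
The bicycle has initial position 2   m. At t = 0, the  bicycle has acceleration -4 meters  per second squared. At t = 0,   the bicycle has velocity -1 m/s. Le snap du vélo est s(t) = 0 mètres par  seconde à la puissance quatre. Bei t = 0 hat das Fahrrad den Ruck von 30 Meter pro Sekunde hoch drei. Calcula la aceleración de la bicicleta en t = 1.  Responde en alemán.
Um dies zu lösen, müssen wir 2 Stammfunktionen unserer Gleichung für den Snap s(t) = 0 finden. Die Stammfunktion von dem Snap, mit j(0) = 30, ergibt den Ruck: j(t) = 30. Die Stammfunktion von dem Ruck ist die Beschleunigung. Mit a(0) = -4 erhalten wir a(t) = 30·t - 4. Aus der Gleichung für die Beschleunigung a(t) = 30·t - 4, setzen wir t = 1 ein und erhalten a = 26.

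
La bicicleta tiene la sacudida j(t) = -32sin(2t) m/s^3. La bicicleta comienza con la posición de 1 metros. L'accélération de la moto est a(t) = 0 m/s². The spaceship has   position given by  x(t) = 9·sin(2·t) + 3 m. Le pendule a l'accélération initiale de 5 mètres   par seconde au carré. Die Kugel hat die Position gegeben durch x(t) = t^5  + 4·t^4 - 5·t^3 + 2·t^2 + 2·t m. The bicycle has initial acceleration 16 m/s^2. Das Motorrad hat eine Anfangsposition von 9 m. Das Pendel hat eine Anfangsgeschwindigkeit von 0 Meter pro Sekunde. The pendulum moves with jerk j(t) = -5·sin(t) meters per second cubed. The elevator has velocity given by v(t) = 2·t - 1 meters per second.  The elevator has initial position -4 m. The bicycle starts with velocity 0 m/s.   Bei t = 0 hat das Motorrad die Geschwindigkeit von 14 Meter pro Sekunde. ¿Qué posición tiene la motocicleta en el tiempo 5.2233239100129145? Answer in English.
Starting from acceleration a(t) = 0, we take 2 integrals. Integrating acceleration and using the initial condition v(0) = 14, we get v(t) = 14. Taking ∫v(t)dt and applying x(0) = 9, we find x(t) = 14·t + 9. Using x(t) = 14·t + 9 and substituting t = 5.2233239100129145, we find x = 82.1265347401808.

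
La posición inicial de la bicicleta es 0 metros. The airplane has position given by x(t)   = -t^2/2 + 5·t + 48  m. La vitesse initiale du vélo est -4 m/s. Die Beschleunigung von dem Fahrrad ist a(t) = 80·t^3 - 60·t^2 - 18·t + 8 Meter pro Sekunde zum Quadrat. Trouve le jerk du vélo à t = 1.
Nous devons dériver notre équation de l'accélération a(t) = 80·t^3 - 60·t^2 - 18·t + 8 1 fois. La dérivée de l'accélération donne le jerk: j(t) = 240·t^2 - 120·t - 18. De l'équation du jerk j(t) = 240·t^2 - 120·t - 18, nous substituons t = 1 pour obtenir j = 102.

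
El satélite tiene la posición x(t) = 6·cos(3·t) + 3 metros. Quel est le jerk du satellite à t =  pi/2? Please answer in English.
We must differentiate our position equation x(t) = 6·cos(3·t) + 3 3 times. Taking d/dt of x(t), we find v(t) = -18·sin(3·t). Differentiating velocity, we get acceleration: a(t) = -54·cos(3·t). Differentiating acceleration, we get jerk: j(t) = 162·sin(3·t). Using j(t) = 162·sin(3·t) and substituting t = pi/2, we find j = -162.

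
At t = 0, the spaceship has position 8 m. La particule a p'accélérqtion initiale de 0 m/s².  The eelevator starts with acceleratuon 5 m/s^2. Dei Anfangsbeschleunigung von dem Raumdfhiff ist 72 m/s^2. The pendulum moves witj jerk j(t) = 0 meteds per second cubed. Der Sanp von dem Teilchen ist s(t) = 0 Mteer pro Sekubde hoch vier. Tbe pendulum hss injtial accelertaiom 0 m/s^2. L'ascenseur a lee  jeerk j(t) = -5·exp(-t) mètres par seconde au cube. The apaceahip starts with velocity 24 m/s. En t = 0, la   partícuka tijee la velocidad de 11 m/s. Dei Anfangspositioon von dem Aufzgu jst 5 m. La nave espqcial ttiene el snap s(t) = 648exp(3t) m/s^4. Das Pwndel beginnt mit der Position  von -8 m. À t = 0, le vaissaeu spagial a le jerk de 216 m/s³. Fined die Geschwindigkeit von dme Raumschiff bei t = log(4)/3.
Ausgehend von dem Snap s(t) = 648·exp(3·t), nehmen wir 3 Integrale. Die Stammfunktion von dem Snap, mit j(0) = 216, ergibt den Ruck: j(t) = 216·exp(3·t). Die Stammfunktion von dem Ruck, mit a(0) = 72, ergibt die Beschleunigung: a(t) = 72·exp(3·t). Das Integral von der Beschleunigung, mit v(0) = 24, ergibt die Geschwindigkeit: v(t) = 24·exp(3·t). Wir haben die Geschwindigkeit v(t) = 24·exp(3·t). Durch Einsetzen von t = log(4)/3: v(log(4)/3) = 96.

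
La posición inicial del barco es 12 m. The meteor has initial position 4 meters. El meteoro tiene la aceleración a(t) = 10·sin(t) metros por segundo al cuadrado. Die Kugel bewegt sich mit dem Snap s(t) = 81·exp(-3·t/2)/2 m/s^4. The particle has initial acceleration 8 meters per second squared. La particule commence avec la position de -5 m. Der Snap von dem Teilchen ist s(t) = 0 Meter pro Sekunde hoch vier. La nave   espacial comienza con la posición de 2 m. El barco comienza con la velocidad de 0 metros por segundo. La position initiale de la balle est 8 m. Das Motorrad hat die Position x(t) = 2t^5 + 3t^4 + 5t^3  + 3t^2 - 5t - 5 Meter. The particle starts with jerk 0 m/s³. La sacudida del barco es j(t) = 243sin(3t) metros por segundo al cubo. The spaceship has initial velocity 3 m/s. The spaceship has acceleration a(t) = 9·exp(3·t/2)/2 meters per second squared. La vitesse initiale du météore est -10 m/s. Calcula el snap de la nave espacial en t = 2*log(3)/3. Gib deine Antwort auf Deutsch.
Ausgehend von der Beschleunigung a(t) = 9·exp(3·t/2)/2, nehmen wir 2 Ableitungen. Mit d/dt von a(t) finden wir j(t) = 27·exp(3·t/2)/4. Durch Ableiten von dem Ruck erhalten wir den Snap: s(t) = 81·exp(3·t/2)/8. Aus der Gleichung für den Snap s(t) = 81·exp(3·t/2)/8, setzen wir t = 2*log(3)/3 ein und erhalten s = 243/8.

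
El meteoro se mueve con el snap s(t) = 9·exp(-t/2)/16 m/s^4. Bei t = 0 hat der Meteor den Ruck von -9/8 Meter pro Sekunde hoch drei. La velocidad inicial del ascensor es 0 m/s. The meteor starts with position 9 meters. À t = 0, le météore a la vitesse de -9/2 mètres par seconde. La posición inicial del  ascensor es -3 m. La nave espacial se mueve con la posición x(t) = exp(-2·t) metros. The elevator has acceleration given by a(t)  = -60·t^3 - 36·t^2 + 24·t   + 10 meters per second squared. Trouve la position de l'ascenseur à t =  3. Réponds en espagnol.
Para resolver esto, necesitamos tomar 2 integrales de nuestra ecuación de la aceleración a(t) = -60·t^3 - 36·t^2 + 24·t + 10. La integral de la aceleración es la velocidad. Usando v(0) = 0, obtenemos v(t) = t·(-15·t^3 - 12·t^2 + 12·t + 10). La integral de la velocidad, con x(0) = -3, da la posición: x(t) = -3·t^5 - 3·t^4 + 4·t^3 + 5·t^2 - 3. Tenemos la posición x(t) = -3·t^5 - 3·t^4 + 4·t^3 + 5·t^2 - 3. Sustituyendo t = 3: x(3) = -822.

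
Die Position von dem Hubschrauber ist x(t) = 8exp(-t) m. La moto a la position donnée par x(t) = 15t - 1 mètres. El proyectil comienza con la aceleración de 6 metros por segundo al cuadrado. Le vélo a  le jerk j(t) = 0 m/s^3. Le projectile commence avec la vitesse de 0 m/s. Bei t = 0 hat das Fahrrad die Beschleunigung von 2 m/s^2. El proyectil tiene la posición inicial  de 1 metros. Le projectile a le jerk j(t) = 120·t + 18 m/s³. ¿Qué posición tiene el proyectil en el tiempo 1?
Debemos encontrar la integral de nuestra ecuación de la sacudida j(t) = 120·t + 18 3 veces. La integral de la sacudida es la aceleración. Usando a(0) = 6, obtenemos a(t) = 60·t^2 + 18·t + 6. Tomando ∫a(t)dt y aplicando v(0) = 0, encontramos v(t) = t·(20·t^2 + 9·t + 6). La integral de la velocidad, con x(0) = 1, da la posición: x(t) = 5·t^4 + 3·t^3 + 3·t^2 + 1. De la ecuación de la posición x(t) = 5·t^4 + 3·t^3 + 3·t^2 + 1, sustituimos t = 1 para obtener x = 12.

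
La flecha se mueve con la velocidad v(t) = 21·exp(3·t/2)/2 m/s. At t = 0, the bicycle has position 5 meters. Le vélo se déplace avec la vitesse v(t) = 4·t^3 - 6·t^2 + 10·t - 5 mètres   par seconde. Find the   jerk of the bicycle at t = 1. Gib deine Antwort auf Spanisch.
Partiendo de la velocidad v(t) = 4·t^3 - 6·t^2 + 10·t - 5, tomamos 2 derivadas. La derivada de la velocidad da la aceleración: a(t) = 12·t^2 - 12·t + 10. Derivando la aceleración, obtenemos la sacudida: j(t) = 24·t - 12. Usando j(t) = 24·t - 12 y sustituyendo t = 1, encontramos j = 12.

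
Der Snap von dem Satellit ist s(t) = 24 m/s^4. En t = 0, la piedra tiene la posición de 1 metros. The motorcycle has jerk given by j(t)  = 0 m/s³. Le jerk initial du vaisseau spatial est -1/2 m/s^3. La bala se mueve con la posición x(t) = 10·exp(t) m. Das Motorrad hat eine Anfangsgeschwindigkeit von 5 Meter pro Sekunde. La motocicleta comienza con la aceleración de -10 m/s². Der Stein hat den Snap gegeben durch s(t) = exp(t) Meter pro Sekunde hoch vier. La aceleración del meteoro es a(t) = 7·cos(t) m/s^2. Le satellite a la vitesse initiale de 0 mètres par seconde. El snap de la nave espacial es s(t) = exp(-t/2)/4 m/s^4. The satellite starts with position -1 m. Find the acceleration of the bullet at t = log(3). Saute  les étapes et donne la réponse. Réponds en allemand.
a(log(3)) = 30.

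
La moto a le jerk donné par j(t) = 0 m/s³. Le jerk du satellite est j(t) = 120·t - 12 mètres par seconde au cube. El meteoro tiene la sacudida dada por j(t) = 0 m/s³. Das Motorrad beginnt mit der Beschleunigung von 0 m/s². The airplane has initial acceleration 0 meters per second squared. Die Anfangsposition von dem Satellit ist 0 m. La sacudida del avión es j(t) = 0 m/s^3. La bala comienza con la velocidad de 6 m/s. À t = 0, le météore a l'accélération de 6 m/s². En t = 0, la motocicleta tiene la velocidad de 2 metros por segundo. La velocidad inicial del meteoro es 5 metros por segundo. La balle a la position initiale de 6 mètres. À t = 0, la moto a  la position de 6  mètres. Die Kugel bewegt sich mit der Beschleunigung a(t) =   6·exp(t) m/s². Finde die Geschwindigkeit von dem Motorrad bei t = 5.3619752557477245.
Um dies zu lösen, müssen wir 2 Integrale unserer Gleichung für den Ruck j(t) = 0 finden. Durch Integration von dem Ruck und Verwendung der Anfangsbedingung a(0) = 0, erhalten wir a(t) = 0. Die Stammfunktion von der Beschleunigung ist die Geschwindigkeit. Mit v(0) = 2 erhalten wir v(t) = 2. Aus der Gleichung für die Geschwindigkeit v(t) = 2, setzen wir t = 5.3619752557477245 ein und erhalten v = 2.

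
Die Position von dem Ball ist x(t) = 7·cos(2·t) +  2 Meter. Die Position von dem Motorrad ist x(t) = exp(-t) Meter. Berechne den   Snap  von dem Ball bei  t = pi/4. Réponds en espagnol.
Partiendo de la posición x(t) = 7·cos(2·t) + 2, tomamos 4 derivadas. La derivada de la posición da la velocidad: v(t) = -14·sin(2·t). Tomando d/dt de v(t), encontramos a(t) = -28·cos(2·t). La derivada de la aceleración da la sacudida: j(t) = 56·sin(2·t). Derivando la sacudida, obtenemos el snap: s(t) = 112·cos(2·t). Tenemos el snap s(t) = 112·cos(2·t). Sustituyendo t = pi/4: s(pi/4) = 0.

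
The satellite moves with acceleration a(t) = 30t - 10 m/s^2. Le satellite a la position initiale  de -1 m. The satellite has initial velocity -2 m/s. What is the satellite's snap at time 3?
Starting from acceleration a(t) = 30·t - 10, we take 2 derivatives. The derivative of acceleration gives jerk: j(t) = 30. Taking d/dt of j(t), we find s(t) = 0. Using s(t) = 0 and substituting t = 3, we find s = 0.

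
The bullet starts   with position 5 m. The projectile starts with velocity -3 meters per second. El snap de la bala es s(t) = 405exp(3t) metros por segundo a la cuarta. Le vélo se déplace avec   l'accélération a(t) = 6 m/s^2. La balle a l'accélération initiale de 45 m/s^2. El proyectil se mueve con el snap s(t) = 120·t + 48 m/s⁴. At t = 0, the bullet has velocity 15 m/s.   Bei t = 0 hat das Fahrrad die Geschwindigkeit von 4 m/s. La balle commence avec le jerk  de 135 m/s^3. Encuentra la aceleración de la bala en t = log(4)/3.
Para resolver esto, necesitamos tomar 2 integrales de nuestra ecuación del snap s(t) = 405·exp(3·t). Tomando ∫s(t)dt y aplicando j(0) = 135, encontramos j(t) = 135·exp(3·t). La integral de la sacudida, con a(0) = 45, da la aceleración: a(t) = 45·exp(3·t). Tenemos la aceleración a(t) = 45·exp(3·t). Sustituyendo t = log(4)/3: a(log(4)/3) = 180.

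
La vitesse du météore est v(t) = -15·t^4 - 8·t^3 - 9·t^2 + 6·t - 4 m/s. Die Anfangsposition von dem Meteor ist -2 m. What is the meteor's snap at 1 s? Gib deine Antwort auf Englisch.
To solve this, we need to take 3 derivatives of our velocity equation v(t) = -15·t^4 - 8·t^3 - 9·t^2 + 6·t - 4. Taking d/dt of v(t), we find a(t) = -60·t^3 - 24·t^2 - 18·t + 6. The derivative of acceleration gives jerk: j(t) = -180·t^2 - 48·t - 18. The derivative of jerk gives snap: s(t) = -360·t - 48. Using s(t) = -360·t - 48 and substituting t = 1, we find s = -408.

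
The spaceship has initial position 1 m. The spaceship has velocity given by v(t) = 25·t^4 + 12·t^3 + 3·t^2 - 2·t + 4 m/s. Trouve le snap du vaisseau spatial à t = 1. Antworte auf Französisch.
Pour résoudre ceci, nous devons prendre 3 dérivées de notre équation de la vitesse v(t) = 25·t^4 + 12·t^3 + 3·t^2 - 2·t + 4. En prenant d/dt de v(t), nous trouvons a(t) = 100·t^3 + 36·t^2 + 6·t - 2. En dérivant l'accélération, nous obtenons le jerk: j(t) = 300·t^2 + 72·t + 6. En dérivant le jerk, nous obtenons le snap: s(t) = 600·t + 72. Nous avons le snap s(t) = 600·t + 72. En substituant t = 1: s(1) = 672.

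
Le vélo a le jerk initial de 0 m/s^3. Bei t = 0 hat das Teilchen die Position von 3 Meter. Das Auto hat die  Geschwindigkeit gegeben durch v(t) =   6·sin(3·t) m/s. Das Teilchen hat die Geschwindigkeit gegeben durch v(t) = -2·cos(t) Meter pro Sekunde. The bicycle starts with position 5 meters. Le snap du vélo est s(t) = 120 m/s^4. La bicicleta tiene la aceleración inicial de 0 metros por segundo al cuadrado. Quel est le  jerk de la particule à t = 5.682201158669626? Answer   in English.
Starting from velocity v(t) = -2·cos(t), we take 2 derivatives. The derivative of velocity gives acceleration: a(t) = 2·sin(t). The derivative of acceleration gives jerk: j(t) = 2·cos(t). Using j(t) = 2·cos(t) and substituting t = 5.682201158669626, we find j = 1.64955904652372.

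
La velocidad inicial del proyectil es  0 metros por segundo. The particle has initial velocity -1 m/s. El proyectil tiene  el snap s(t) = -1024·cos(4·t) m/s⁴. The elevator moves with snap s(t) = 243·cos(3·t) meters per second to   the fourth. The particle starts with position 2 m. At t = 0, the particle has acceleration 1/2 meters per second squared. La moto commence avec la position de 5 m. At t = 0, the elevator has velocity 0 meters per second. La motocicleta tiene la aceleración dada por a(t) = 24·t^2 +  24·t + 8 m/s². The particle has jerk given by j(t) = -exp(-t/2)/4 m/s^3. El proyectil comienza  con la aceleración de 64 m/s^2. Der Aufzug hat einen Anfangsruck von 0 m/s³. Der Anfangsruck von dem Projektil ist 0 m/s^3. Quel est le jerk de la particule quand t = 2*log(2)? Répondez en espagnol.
Usando j(t) = -exp(-t/2)/4 y sustituyendo t = 2*log(2), encontramos j = -1/8.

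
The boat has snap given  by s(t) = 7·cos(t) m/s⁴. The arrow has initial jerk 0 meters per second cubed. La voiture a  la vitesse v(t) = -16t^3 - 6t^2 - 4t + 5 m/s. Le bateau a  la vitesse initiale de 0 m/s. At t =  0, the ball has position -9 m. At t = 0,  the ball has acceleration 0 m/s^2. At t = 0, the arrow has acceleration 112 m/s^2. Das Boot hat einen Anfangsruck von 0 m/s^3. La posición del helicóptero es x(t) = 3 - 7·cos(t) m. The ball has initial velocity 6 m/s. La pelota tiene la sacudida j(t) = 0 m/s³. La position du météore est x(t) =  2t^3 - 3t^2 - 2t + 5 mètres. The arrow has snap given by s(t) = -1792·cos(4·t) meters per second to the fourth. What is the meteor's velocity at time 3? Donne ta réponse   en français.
Nous devons dériver notre équation de la position x(t) = 2·t^3 - 3·t^2 - 2·t + 5 1 fois. En prenant d/dt de x(t), nous trouvons v(t) = 6·t^2 - 6·t - 2. De l'équation de la vitesse v(t) = 6·t^2 - 6·t - 2, nous substituons t = 3 pour obtenir v = 34.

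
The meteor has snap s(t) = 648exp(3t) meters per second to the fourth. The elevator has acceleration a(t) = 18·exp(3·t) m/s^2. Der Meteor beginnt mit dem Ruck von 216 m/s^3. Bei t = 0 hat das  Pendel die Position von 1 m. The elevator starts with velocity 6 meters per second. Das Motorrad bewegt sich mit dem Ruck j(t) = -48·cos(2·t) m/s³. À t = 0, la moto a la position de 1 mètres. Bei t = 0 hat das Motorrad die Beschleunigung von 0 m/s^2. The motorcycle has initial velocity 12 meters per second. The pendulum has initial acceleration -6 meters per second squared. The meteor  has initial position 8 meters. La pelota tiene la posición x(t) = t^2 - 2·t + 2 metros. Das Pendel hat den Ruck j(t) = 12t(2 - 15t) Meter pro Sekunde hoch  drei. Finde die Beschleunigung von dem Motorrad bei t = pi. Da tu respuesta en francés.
Nous devons intégrer notre équation du jerk j(t) = -48·cos(2·t) 1 fois. En intégrant le jerk et en utilisant la condition initiale a(0) = 0, nous obtenons a(t) = -24·sin(2·t). En utilisant a(t) = -24·sin(2·t) et en substituant t = pi, nous trouvons a = 0.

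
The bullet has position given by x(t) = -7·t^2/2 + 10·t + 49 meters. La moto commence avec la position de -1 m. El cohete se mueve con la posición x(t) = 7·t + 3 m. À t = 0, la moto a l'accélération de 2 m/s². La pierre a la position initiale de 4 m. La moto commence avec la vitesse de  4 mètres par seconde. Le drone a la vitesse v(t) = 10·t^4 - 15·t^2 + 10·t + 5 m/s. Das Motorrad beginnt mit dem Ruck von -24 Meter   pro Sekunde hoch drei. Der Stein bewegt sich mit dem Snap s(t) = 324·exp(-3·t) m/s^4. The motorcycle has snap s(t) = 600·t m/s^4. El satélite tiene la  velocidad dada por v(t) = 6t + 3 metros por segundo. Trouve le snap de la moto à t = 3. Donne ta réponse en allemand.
Mit s(t) = 600·t und Einsetzen von t = 3, finden wir s = 1800.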